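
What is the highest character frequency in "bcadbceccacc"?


Input: bcadbceccacc
Character counts:
  'a': 2
  'b': 2
  'c': 6
  'd': 1
  'e': 1
Maximum frequency: 6

6


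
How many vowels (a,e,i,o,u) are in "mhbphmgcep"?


Input: mhbphmgcep
Checking each character:
  'm' at position 0: consonant
  'h' at position 1: consonant
  'b' at position 2: consonant
  'p' at position 3: consonant
  'h' at position 4: consonant
  'm' at position 5: consonant
  'g' at position 6: consonant
  'c' at position 7: consonant
  'e' at position 8: vowel (running total: 1)
  'p' at position 9: consonant
Total vowels: 1

1


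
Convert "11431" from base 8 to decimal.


Input: "11431" in base 8
Positional expansion:
  Digit '1' (value 1) x 8^4 = 4096
  Digit '1' (value 1) x 8^3 = 512
  Digit '4' (value 4) x 8^2 = 256
  Digit '3' (value 3) x 8^1 = 24
  Digit '1' (value 1) x 8^0 = 1
Sum = 4889

4889


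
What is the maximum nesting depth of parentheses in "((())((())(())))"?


Input: "((())((())(())))"
Tracking depth:
  Position 0 '(': depth becomes 1
  Position 1 '(': depth becomes 2
  Position 2 '(': depth becomes 3
  Position 3 ')': depth becomes 2
  Position 4 ')': depth becomes 1
  Position 5 '(': depth becomes 2
  Position 6 '(': depth becomes 3
  Position 7 '(': depth becomes 4
  Position 8 ')': depth becomes 3
  Position 9 ')': depth becomes 2
  Position 10 '(': depth becomes 3
  Position 11 '(': depth becomes 4
  Position 12 ')': depth becomes 3
  Position 13 ')': depth becomes 2
  Position 14 ')': depth becomes 1
  Position 15 ')': depth becomes 0
Maximum depth reached: 4

4


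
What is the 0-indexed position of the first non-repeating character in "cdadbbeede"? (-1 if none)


Input: cdadbbeede
Character frequencies:
  'a': 1
  'b': 2
  'c': 1
  'd': 3
  'e': 3
Scanning left to right for freq == 1:
  Position 0 ('c'): unique! => answer = 0

0


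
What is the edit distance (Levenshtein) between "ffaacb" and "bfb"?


Computing edit distance: "ffaacb" -> "bfb"
DP table:
           b    f    b
      0    1    2    3
  f   1    1    1    2
  f   2    2    1    2
  a   3    3    2    2
  a   4    4    3    3
  c   5    5    4    4
  b   6    5    5    4
Edit distance = dp[6][3] = 4

4


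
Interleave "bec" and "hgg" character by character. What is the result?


Interleaving "bec" and "hgg":
  Position 0: 'b' from first, 'h' from second => "bh"
  Position 1: 'e' from first, 'g' from second => "eg"
  Position 2: 'c' from first, 'g' from second => "cg"
Result: bhegcg

bhegcg


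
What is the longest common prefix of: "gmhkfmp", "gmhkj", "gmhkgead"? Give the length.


Words: gmhkfmp, gmhkj, gmhkgead
  Position 0: all 'g' => match
  Position 1: all 'm' => match
  Position 2: all 'h' => match
  Position 3: all 'k' => match
  Position 4: ('f', 'j', 'g') => mismatch, stop
LCP = "gmhk" (length 4)

4


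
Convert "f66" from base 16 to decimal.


Input: "f66" in base 16
Positional expansion:
  Digit 'f' (value 15) x 16^2 = 3840
  Digit '6' (value 6) x 16^1 = 96
  Digit '6' (value 6) x 16^0 = 6
Sum = 3942

3942


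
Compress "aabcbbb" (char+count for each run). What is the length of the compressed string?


Input: aabcbbb
Runs:
  'a' x 2 => "a2"
  'b' x 1 => "b1"
  'c' x 1 => "c1"
  'b' x 3 => "b3"
Compressed: "a2b1c1b3"
Compressed length: 8

8


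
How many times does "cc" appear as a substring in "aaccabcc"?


Searching for "cc" in "aaccabcc"
Scanning each position:
  Position 0: "aa" => no
  Position 1: "ac" => no
  Position 2: "cc" => MATCH
  Position 3: "ca" => no
  Position 4: "ab" => no
  Position 5: "bc" => no
  Position 6: "cc" => MATCH
Total occurrences: 2

2


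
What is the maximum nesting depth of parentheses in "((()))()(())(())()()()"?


Input: "((()))()(())(())()()()"
Tracking depth:
  Position 0 '(': depth becomes 1
  Position 1 '(': depth becomes 2
  Position 2 '(': depth becomes 3
  Position 3 ')': depth becomes 2
  Position 4 ')': depth becomes 1
  Position 5 ')': depth becomes 0
  Position 6 '(': depth becomes 1
  Position 7 ')': depth becomes 0
  Position 8 '(': depth becomes 1
  Position 9 '(': depth becomes 2
  Position 10 ')': depth becomes 1
  Position 11 ')': depth becomes 0
  Position 12 '(': depth becomes 1
  Position 13 '(': depth becomes 2
  Position 14 ')': depth becomes 1
  Position 15 ')': depth becomes 0
  Position 16 '(': depth becomes 1
  Position 17 ')': depth becomes 0
  Position 18 '(': depth becomes 1
  Position 19 ')': depth becomes 0
  Position 20 '(': depth becomes 1
  Position 21 ')': depth becomes 0
Maximum depth reached: 3

3


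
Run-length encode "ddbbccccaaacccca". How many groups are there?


Input: ddbbccccaaacccca
Scanning for consecutive runs:
  Group 1: 'd' x 2 (positions 0-1)
  Group 2: 'b' x 2 (positions 2-3)
  Group 3: 'c' x 4 (positions 4-7)
  Group 4: 'a' x 3 (positions 8-10)
  Group 5: 'c' x 4 (positions 11-14)
  Group 6: 'a' x 1 (positions 15-15)
Total groups: 6

6


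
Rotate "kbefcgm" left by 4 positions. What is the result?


Input: "kbefcgm", rotate left by 4
First 4 characters: "kbef"
Remaining characters: "cgm"
Concatenate remaining + first: "cgm" + "kbef" = "cgmkbef"

cgmkbef


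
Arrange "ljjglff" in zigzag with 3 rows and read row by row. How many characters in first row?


Zigzag "ljjglff" into 3 rows:
Placing characters:
  'l' => row 0
  'j' => row 1
  'j' => row 2
  'g' => row 1
  'l' => row 0
  'f' => row 1
  'f' => row 2
Rows:
  Row 0: "ll"
  Row 1: "jgf"
  Row 2: "jf"
First row length: 2

2


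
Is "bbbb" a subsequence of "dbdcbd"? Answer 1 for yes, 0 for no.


Check if "bbbb" is a subsequence of "dbdcbd"
Greedy scan:
  Position 0 ('d'): no match needed
  Position 1 ('b'): matches sub[0] = 'b'
  Position 2 ('d'): no match needed
  Position 3 ('c'): no match needed
  Position 4 ('b'): matches sub[1] = 'b'
  Position 5 ('d'): no match needed
Only matched 2/4 characters => not a subsequence

0


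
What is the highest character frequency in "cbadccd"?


Input: cbadccd
Character counts:
  'a': 1
  'b': 1
  'c': 3
  'd': 2
Maximum frequency: 3

3


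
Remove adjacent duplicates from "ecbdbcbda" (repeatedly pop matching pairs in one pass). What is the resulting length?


Input: ecbdbcbda
Stack-based adjacent duplicate removal:
  Read 'e': push. Stack: e
  Read 'c': push. Stack: ec
  Read 'b': push. Stack: ecb
  Read 'd': push. Stack: ecbd
  Read 'b': push. Stack: ecbdb
  Read 'c': push. Stack: ecbdbc
  Read 'b': push. Stack: ecbdbcb
  Read 'd': push. Stack: ecbdbcbd
  Read 'a': push. Stack: ecbdbcbda
Final stack: "ecbdbcbda" (length 9)

9


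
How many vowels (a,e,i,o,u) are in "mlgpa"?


Input: mlgpa
Checking each character:
  'm' at position 0: consonant
  'l' at position 1: consonant
  'g' at position 2: consonant
  'p' at position 3: consonant
  'a' at position 4: vowel (running total: 1)
Total vowels: 1

1


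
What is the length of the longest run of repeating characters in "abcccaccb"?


Input: "abcccaccb"
Scanning for longest run:
  Position 1 ('b'): new char, reset run to 1
  Position 2 ('c'): new char, reset run to 1
  Position 3 ('c'): continues run of 'c', length=2
  Position 4 ('c'): continues run of 'c', length=3
  Position 5 ('a'): new char, reset run to 1
  Position 6 ('c'): new char, reset run to 1
  Position 7 ('c'): continues run of 'c', length=2
  Position 8 ('b'): new char, reset run to 1
Longest run: 'c' with length 3

3


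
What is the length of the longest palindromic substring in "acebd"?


Input: "acebd"
Checking substrings for palindromes:
  No multi-char palindromic substrings found
Longest palindromic substring: "a" with length 1

1


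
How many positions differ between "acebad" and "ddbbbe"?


Comparing "acebad" and "ddbbbe" position by position:
  Position 0: 'a' vs 'd' => DIFFER
  Position 1: 'c' vs 'd' => DIFFER
  Position 2: 'e' vs 'b' => DIFFER
  Position 3: 'b' vs 'b' => same
  Position 4: 'a' vs 'b' => DIFFER
  Position 5: 'd' vs 'e' => DIFFER
Positions that differ: 5

5


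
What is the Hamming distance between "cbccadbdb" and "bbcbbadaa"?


Comparing "cbccadbdb" and "bbcbbadaa" position by position:
  Position 0: 'c' vs 'b' => differ
  Position 1: 'b' vs 'b' => same
  Position 2: 'c' vs 'c' => same
  Position 3: 'c' vs 'b' => differ
  Position 4: 'a' vs 'b' => differ
  Position 5: 'd' vs 'a' => differ
  Position 6: 'b' vs 'd' => differ
  Position 7: 'd' vs 'a' => differ
  Position 8: 'b' vs 'a' => differ
Total differences (Hamming distance): 7

7


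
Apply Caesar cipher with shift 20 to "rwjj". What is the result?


Caesar cipher: shift "rwjj" by 20
  'r' (pos 17) + 20 = pos 11 = 'l'
  'w' (pos 22) + 20 = pos 16 = 'q'
  'j' (pos 9) + 20 = pos 3 = 'd'
  'j' (pos 9) + 20 = pos 3 = 'd'
Result: lqdd

lqdd


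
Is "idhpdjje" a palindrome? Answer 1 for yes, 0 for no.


Input: idhpdjje
Reversed: ejjdphdi
  Compare pos 0 ('i') with pos 7 ('e'): MISMATCH
  Compare pos 1 ('d') with pos 6 ('j'): MISMATCH
  Compare pos 2 ('h') with pos 5 ('j'): MISMATCH
  Compare pos 3 ('p') with pos 4 ('d'): MISMATCH
Result: not a palindrome

0


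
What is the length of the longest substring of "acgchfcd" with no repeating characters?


Input: "acgchfcd"
Sliding window (track last position of each char):
  Position 0 ('a'): window [0,0] length 1 -- new best
  Position 1 ('c'): window [0,1] length 2 -- new best
  Position 2 ('g'): window [0,2] length 3 -- new best
  Position 3 ('c'): repeat (last at 1), move window start to 2
  Position 3 ('c'): window [2,3] length 2
  Position 4 ('h'): window [2,4] length 3
  Position 5 ('f'): window [2,5] length 4 -- new best
  Position 6 ('c'): repeat (last at 3), move window start to 4
  Position 6 ('c'): window [4,6] length 3
  Position 7 ('d'): window [4,7] length 4
Longest substring with no repeats: "gchf" with length 4

4


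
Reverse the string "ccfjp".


Input: ccfjp
Reading characters right to left:
  Position 4: 'p'
  Position 3: 'j'
  Position 2: 'f'
  Position 1: 'c'
  Position 0: 'c'
Reversed: pjfcc

pjfcc


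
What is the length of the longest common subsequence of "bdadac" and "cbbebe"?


LCS of "bdadac" and "cbbebe"
DP table:
           c    b    b    e    b    e
      0    0    0    0    0    0    0
  b   0    0    1    1    1    1    1
  d   0    0    1    1    1    1    1
  a   0    0    1    1    1    1    1
  d   0    0    1    1    1    1    1
  a   0    0    1    1    1    1    1
  c   0    1    1    1    1    1    1
LCS length = dp[6][6] = 1

1


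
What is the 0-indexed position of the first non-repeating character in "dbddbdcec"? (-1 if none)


Input: dbddbdcec
Character frequencies:
  'b': 2
  'c': 2
  'd': 4
  'e': 1
Scanning left to right for freq == 1:
  Position 0 ('d'): freq=4, skip
  Position 1 ('b'): freq=2, skip
  Position 2 ('d'): freq=4, skip
  Position 3 ('d'): freq=4, skip
  Position 4 ('b'): freq=2, skip
  Position 5 ('d'): freq=4, skip
  Position 6 ('c'): freq=2, skip
  Position 7 ('e'): unique! => answer = 7

7


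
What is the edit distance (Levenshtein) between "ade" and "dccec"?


Computing edit distance: "ade" -> "dccec"
DP table:
           d    c    c    e    c
      0    1    2    3    4    5
  a   1    1    2    3    4    5
  d   2    1    2    3    4    5
  e   3    2    2    3    3    4
Edit distance = dp[3][5] = 4

4


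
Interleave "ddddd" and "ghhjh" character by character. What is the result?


Interleaving "ddddd" and "ghhjh":
  Position 0: 'd' from first, 'g' from second => "dg"
  Position 1: 'd' from first, 'h' from second => "dh"
  Position 2: 'd' from first, 'h' from second => "dh"
  Position 3: 'd' from first, 'j' from second => "dj"
  Position 4: 'd' from first, 'h' from second => "dh"
Result: dgdhdhdjdh

dgdhdhdjdh


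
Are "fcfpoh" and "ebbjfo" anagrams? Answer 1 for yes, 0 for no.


Strings: "fcfpoh", "ebbjfo"
Sorted first:  cffhop
Sorted second: bbefjo
Differ at position 0: 'c' vs 'b' => not anagrams

0


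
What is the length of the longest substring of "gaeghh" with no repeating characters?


Input: "gaeghh"
Sliding window (track last position of each char):
  Position 0 ('g'): window [0,0] length 1 -- new best
  Position 1 ('a'): window [0,1] length 2 -- new best
  Position 2 ('e'): window [0,2] length 3 -- new best
  Position 3 ('g'): repeat (last at 0), move window start to 1
  Position 3 ('g'): window [1,3] length 3
  Position 4 ('h'): window [1,4] length 4 -- new best
  Position 5 ('h'): repeat (last at 4), move window start to 5
  Position 5 ('h'): window [5,5] length 1
Longest substring with no repeats: "aegh" with length 4

4


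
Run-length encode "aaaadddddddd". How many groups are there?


Input: aaaadddddddd
Scanning for consecutive runs:
  Group 1: 'a' x 4 (positions 0-3)
  Group 2: 'd' x 8 (positions 4-11)
Total groups: 2

2


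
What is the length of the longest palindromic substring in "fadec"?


Input: "fadec"
Checking substrings for palindromes:
  No multi-char palindromic substrings found
Longest palindromic substring: "f" with length 1

1


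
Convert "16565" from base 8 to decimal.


Input: "16565" in base 8
Positional expansion:
  Digit '1' (value 1) x 8^4 = 4096
  Digit '6' (value 6) x 8^3 = 3072
  Digit '5' (value 5) x 8^2 = 320
  Digit '6' (value 6) x 8^1 = 48
  Digit '5' (value 5) x 8^0 = 5
Sum = 7541

7541


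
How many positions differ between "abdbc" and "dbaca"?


Comparing "abdbc" and "dbaca" position by position:
  Position 0: 'a' vs 'd' => DIFFER
  Position 1: 'b' vs 'b' => same
  Position 2: 'd' vs 'a' => DIFFER
  Position 3: 'b' vs 'c' => DIFFER
  Position 4: 'c' vs 'a' => DIFFER
Positions that differ: 4

4


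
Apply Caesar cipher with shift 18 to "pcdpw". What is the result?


Caesar cipher: shift "pcdpw" by 18
  'p' (pos 15) + 18 = pos 7 = 'h'
  'c' (pos 2) + 18 = pos 20 = 'u'
  'd' (pos 3) + 18 = pos 21 = 'v'
  'p' (pos 15) + 18 = pos 7 = 'h'
  'w' (pos 22) + 18 = pos 14 = 'o'
Result: huvho

huvho


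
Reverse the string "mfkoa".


Input: mfkoa
Reading characters right to left:
  Position 4: 'a'
  Position 3: 'o'
  Position 2: 'k'
  Position 1: 'f'
  Position 0: 'm'
Reversed: aokfm

aokfm


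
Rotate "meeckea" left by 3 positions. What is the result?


Input: "meeckea", rotate left by 3
First 3 characters: "mee"
Remaining characters: "ckea"
Concatenate remaining + first: "ckea" + "mee" = "ckeamee"

ckeamee


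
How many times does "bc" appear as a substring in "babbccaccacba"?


Searching for "bc" in "babbccaccacba"
Scanning each position:
  Position 0: "ba" => no
  Position 1: "ab" => no
  Position 2: "bb" => no
  Position 3: "bc" => MATCH
  Position 4: "cc" => no
  Position 5: "ca" => no
  Position 6: "ac" => no
  Position 7: "cc" => no
  Position 8: "ca" => no
  Position 9: "ac" => no
  Position 10: "cb" => no
  Position 11: "ba" => no
Total occurrences: 1

1


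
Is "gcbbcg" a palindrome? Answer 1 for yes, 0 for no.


Input: gcbbcg
Reversed: gcbbcg
  Compare pos 0 ('g') with pos 5 ('g'): match
  Compare pos 1 ('c') with pos 4 ('c'): match
  Compare pos 2 ('b') with pos 3 ('b'): match
Result: palindrome

1


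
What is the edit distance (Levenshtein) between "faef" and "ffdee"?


Computing edit distance: "faef" -> "ffdee"
DP table:
           f    f    d    e    e
      0    1    2    3    4    5
  f   1    0    1    2    3    4
  a   2    1    1    2    3    4
  e   3    2    2    2    2    3
  f   4    3    2    3    3    3
Edit distance = dp[4][5] = 3

3


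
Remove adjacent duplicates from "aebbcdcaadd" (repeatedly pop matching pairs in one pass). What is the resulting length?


Input: aebbcdcaadd
Stack-based adjacent duplicate removal:
  Read 'a': push. Stack: a
  Read 'e': push. Stack: ae
  Read 'b': push. Stack: aeb
  Read 'b': matches stack top 'b' => pop. Stack: ae
  Read 'c': push. Stack: aec
  Read 'd': push. Stack: aecd
  Read 'c': push. Stack: aecdc
  Read 'a': push. Stack: aecdca
  Read 'a': matches stack top 'a' => pop. Stack: aecdc
  Read 'd': push. Stack: aecdcd
  Read 'd': matches stack top 'd' => pop. Stack: aecdc
Final stack: "aecdc" (length 5)

5


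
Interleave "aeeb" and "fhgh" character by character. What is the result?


Interleaving "aeeb" and "fhgh":
  Position 0: 'a' from first, 'f' from second => "af"
  Position 1: 'e' from first, 'h' from second => "eh"
  Position 2: 'e' from first, 'g' from second => "eg"
  Position 3: 'b' from first, 'h' from second => "bh"
Result: afehegbh

afehegbh


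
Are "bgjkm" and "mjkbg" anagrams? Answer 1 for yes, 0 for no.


Strings: "bgjkm", "mjkbg"
Sorted first:  bgjkm
Sorted second: bgjkm
Sorted forms match => anagrams

1


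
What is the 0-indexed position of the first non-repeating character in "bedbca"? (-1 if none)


Input: bedbca
Character frequencies:
  'a': 1
  'b': 2
  'c': 1
  'd': 1
  'e': 1
Scanning left to right for freq == 1:
  Position 0 ('b'): freq=2, skip
  Position 1 ('e'): unique! => answer = 1

1


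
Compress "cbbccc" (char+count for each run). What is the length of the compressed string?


Input: cbbccc
Runs:
  'c' x 1 => "c1"
  'b' x 2 => "b2"
  'c' x 3 => "c3"
Compressed: "c1b2c3"
Compressed length: 6

6


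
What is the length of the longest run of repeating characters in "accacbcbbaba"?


Input: "accacbcbbaba"
Scanning for longest run:
  Position 1 ('c'): new char, reset run to 1
  Position 2 ('c'): continues run of 'c', length=2
  Position 3 ('a'): new char, reset run to 1
  Position 4 ('c'): new char, reset run to 1
  Position 5 ('b'): new char, reset run to 1
  Position 6 ('c'): new char, reset run to 1
  Position 7 ('b'): new char, reset run to 1
  Position 8 ('b'): continues run of 'b', length=2
  Position 9 ('a'): new char, reset run to 1
  Position 10 ('b'): new char, reset run to 1
  Position 11 ('a'): new char, reset run to 1
Longest run: 'c' with length 2

2


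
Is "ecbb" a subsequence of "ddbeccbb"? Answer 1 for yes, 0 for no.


Check if "ecbb" is a subsequence of "ddbeccbb"
Greedy scan:
  Position 0 ('d'): no match needed
  Position 1 ('d'): no match needed
  Position 2 ('b'): no match needed
  Position 3 ('e'): matches sub[0] = 'e'
  Position 4 ('c'): matches sub[1] = 'c'
  Position 5 ('c'): no match needed
  Position 6 ('b'): matches sub[2] = 'b'
  Position 7 ('b'): matches sub[3] = 'b'
All 4 characters matched => is a subsequence

1


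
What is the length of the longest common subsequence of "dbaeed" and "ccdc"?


LCS of "dbaeed" and "ccdc"
DP table:
           c    c    d    c
      0    0    0    0    0
  d   0    0    0    1    1
  b   0    0    0    1    1
  a   0    0    0    1    1
  e   0    0    0    1    1
  e   0    0    0    1    1
  d   0    0    0    1    1
LCS length = dp[6][4] = 1

1


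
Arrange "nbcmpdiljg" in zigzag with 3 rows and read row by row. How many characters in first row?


Zigzag "nbcmpdiljg" into 3 rows:
Placing characters:
  'n' => row 0
  'b' => row 1
  'c' => row 2
  'm' => row 1
  'p' => row 0
  'd' => row 1
  'i' => row 2
  'l' => row 1
  'j' => row 0
  'g' => row 1
Rows:
  Row 0: "npj"
  Row 1: "bmdlg"
  Row 2: "ci"
First row length: 3

3


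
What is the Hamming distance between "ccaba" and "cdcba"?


Comparing "ccaba" and "cdcba" position by position:
  Position 0: 'c' vs 'c' => same
  Position 1: 'c' vs 'd' => differ
  Position 2: 'a' vs 'c' => differ
  Position 3: 'b' vs 'b' => same
  Position 4: 'a' vs 'a' => same
Total differences (Hamming distance): 2

2


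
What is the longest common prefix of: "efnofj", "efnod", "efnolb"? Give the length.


Words: efnofj, efnod, efnolb
  Position 0: all 'e' => match
  Position 1: all 'f' => match
  Position 2: all 'n' => match
  Position 3: all 'o' => match
  Position 4: ('f', 'd', 'l') => mismatch, stop
LCP = "efno" (length 4)

4


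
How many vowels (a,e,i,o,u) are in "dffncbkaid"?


Input: dffncbkaid
Checking each character:
  'd' at position 0: consonant
  'f' at position 1: consonant
  'f' at position 2: consonant
  'n' at position 3: consonant
  'c' at position 4: consonant
  'b' at position 5: consonant
  'k' at position 6: consonant
  'a' at position 7: vowel (running total: 1)
  'i' at position 8: vowel (running total: 2)
  'd' at position 9: consonant
Total vowels: 2

2


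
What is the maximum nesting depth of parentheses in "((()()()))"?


Input: "((()()()))"
Tracking depth:
  Position 0 '(': depth becomes 1
  Position 1 '(': depth becomes 2
  Position 2 '(': depth becomes 3
  Position 3 ')': depth becomes 2
  Position 4 '(': depth becomes 3
  Position 5 ')': depth becomes 2
  Position 6 '(': depth becomes 3
  Position 7 ')': depth becomes 2
  Position 8 ')': depth becomes 1
  Position 9 ')': depth becomes 0
Maximum depth reached: 3

3


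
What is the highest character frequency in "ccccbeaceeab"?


Input: ccccbeaceeab
Character counts:
  'a': 2
  'b': 2
  'c': 5
  'e': 3
Maximum frequency: 5

5


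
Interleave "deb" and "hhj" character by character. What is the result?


Interleaving "deb" and "hhj":
  Position 0: 'd' from first, 'h' from second => "dh"
  Position 1: 'e' from first, 'h' from second => "eh"
  Position 2: 'b' from first, 'j' from second => "bj"
Result: dhehbj

dhehbj


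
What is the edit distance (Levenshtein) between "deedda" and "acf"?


Computing edit distance: "deedda" -> "acf"
DP table:
           a    c    f
      0    1    2    3
  d   1    1    2    3
  e   2    2    2    3
  e   3    3    3    3
  d   4    4    4    4
  d   5    5    5    5
  a   6    5    6    6
Edit distance = dp[6][3] = 6

6


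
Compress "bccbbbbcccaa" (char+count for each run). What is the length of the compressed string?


Input: bccbbbbcccaa
Runs:
  'b' x 1 => "b1"
  'c' x 2 => "c2"
  'b' x 4 => "b4"
  'c' x 3 => "c3"
  'a' x 2 => "a2"
Compressed: "b1c2b4c3a2"
Compressed length: 10

10


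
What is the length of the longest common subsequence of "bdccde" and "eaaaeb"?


LCS of "bdccde" and "eaaaeb"
DP table:
           e    a    a    a    e    b
      0    0    0    0    0    0    0
  b   0    0    0    0    0    0    1
  d   0    0    0    0    0    0    1
  c   0    0    0    0    0    0    1
  c   0    0    0    0    0    0    1
  d   0    0    0    0    0    0    1
  e   0    1    1    1    1    1    1
LCS length = dp[6][6] = 1

1


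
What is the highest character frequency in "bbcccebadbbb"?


Input: bbcccebadbbb
Character counts:
  'a': 1
  'b': 6
  'c': 3
  'd': 1
  'e': 1
Maximum frequency: 6

6


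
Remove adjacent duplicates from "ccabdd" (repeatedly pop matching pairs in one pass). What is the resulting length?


Input: ccabdd
Stack-based adjacent duplicate removal:
  Read 'c': push. Stack: c
  Read 'c': matches stack top 'c' => pop. Stack: (empty)
  Read 'a': push. Stack: a
  Read 'b': push. Stack: ab
  Read 'd': push. Stack: abd
  Read 'd': matches stack top 'd' => pop. Stack: ab
Final stack: "ab" (length 2)

2


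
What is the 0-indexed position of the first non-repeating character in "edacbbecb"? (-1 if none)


Input: edacbbecb
Character frequencies:
  'a': 1
  'b': 3
  'c': 2
  'd': 1
  'e': 2
Scanning left to right for freq == 1:
  Position 0 ('e'): freq=2, skip
  Position 1 ('d'): unique! => answer = 1

1


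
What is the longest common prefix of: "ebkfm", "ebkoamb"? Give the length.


Words: ebkfm, ebkoamb
  Position 0: all 'e' => match
  Position 1: all 'b' => match
  Position 2: all 'k' => match
  Position 3: ('f', 'o') => mismatch, stop
LCP = "ebk" (length 3)

3


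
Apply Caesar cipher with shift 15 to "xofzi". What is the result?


Caesar cipher: shift "xofzi" by 15
  'x' (pos 23) + 15 = pos 12 = 'm'
  'o' (pos 14) + 15 = pos 3 = 'd'
  'f' (pos 5) + 15 = pos 20 = 'u'
  'z' (pos 25) + 15 = pos 14 = 'o'
  'i' (pos 8) + 15 = pos 23 = 'x'
Result: mduox

mduox


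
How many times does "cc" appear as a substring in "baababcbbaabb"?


Searching for "cc" in "baababcbbaabb"
Scanning each position:
  Position 0: "ba" => no
  Position 1: "aa" => no
  Position 2: "ab" => no
  Position 3: "ba" => no
  Position 4: "ab" => no
  Position 5: "bc" => no
  Position 6: "cb" => no
  Position 7: "bb" => no
  Position 8: "ba" => no
  Position 9: "aa" => no
  Position 10: "ab" => no
  Position 11: "bb" => no
Total occurrences: 0

0


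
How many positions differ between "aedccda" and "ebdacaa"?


Comparing "aedccda" and "ebdacaa" position by position:
  Position 0: 'a' vs 'e' => DIFFER
  Position 1: 'e' vs 'b' => DIFFER
  Position 2: 'd' vs 'd' => same
  Position 3: 'c' vs 'a' => DIFFER
  Position 4: 'c' vs 'c' => same
  Position 5: 'd' vs 'a' => DIFFER
  Position 6: 'a' vs 'a' => same
Positions that differ: 4

4


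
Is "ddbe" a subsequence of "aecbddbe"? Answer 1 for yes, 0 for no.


Check if "ddbe" is a subsequence of "aecbddbe"
Greedy scan:
  Position 0 ('a'): no match needed
  Position 1 ('e'): no match needed
  Position 2 ('c'): no match needed
  Position 3 ('b'): no match needed
  Position 4 ('d'): matches sub[0] = 'd'
  Position 5 ('d'): matches sub[1] = 'd'
  Position 6 ('b'): matches sub[2] = 'b'
  Position 7 ('e'): matches sub[3] = 'e'
All 4 characters matched => is a subsequence

1


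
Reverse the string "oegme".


Input: oegme
Reading characters right to left:
  Position 4: 'e'
  Position 3: 'm'
  Position 2: 'g'
  Position 1: 'e'
  Position 0: 'o'
Reversed: emgeo

emgeo


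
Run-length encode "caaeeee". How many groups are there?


Input: caaeeee
Scanning for consecutive runs:
  Group 1: 'c' x 1 (positions 0-0)
  Group 2: 'a' x 2 (positions 1-2)
  Group 3: 'e' x 4 (positions 3-6)
Total groups: 3

3


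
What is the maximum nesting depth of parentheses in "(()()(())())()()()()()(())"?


Input: "(()()(())())()()()()()(())"
Tracking depth:
  Position 0 '(': depth becomes 1
  Position 1 '(': depth becomes 2
  Position 2 ')': depth becomes 1
  Position 3 '(': depth becomes 2
  Position 4 ')': depth becomes 1
  Position 5 '(': depth becomes 2
  Position 6 '(': depth becomes 3
  Position 7 ')': depth becomes 2
  Position 8 ')': depth becomes 1
  Position 9 '(': depth becomes 2
  Position 10 ')': depth becomes 1
  Position 11 ')': depth becomes 0
  Position 12 '(': depth becomes 1
  Position 13 ')': depth becomes 0
  Position 14 '(': depth becomes 1
  Position 15 ')': depth becomes 0
  Position 16 '(': depth becomes 1
  Position 17 ')': depth becomes 0
  Position 18 '(': depth becomes 1
  Position 19 ')': depth becomes 0
  Position 20 '(': depth becomes 1
  Position 21 ')': depth becomes 0
  Position 22 '(': depth becomes 1
  Position 23 '(': depth becomes 2
  Position 24 ')': depth becomes 1
  Position 25 ')': depth becomes 0
Maximum depth reached: 3

3


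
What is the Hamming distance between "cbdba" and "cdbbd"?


Comparing "cbdba" and "cdbbd" position by position:
  Position 0: 'c' vs 'c' => same
  Position 1: 'b' vs 'd' => differ
  Position 2: 'd' vs 'b' => differ
  Position 3: 'b' vs 'b' => same
  Position 4: 'a' vs 'd' => differ
Total differences (Hamming distance): 3

3


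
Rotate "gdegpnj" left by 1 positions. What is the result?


Input: "gdegpnj", rotate left by 1
First 1 characters: "g"
Remaining characters: "degpnj"
Concatenate remaining + first: "degpnj" + "g" = "degpnjg"

degpnjg


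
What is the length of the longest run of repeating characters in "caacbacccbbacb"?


Input: "caacbacccbbacb"
Scanning for longest run:
  Position 1 ('a'): new char, reset run to 1
  Position 2 ('a'): continues run of 'a', length=2
  Position 3 ('c'): new char, reset run to 1
  Position 4 ('b'): new char, reset run to 1
  Position 5 ('a'): new char, reset run to 1
  Position 6 ('c'): new char, reset run to 1
  Position 7 ('c'): continues run of 'c', length=2
  Position 8 ('c'): continues run of 'c', length=3
  Position 9 ('b'): new char, reset run to 1
  Position 10 ('b'): continues run of 'b', length=2
  Position 11 ('a'): new char, reset run to 1
  Position 12 ('c'): new char, reset run to 1
  Position 13 ('b'): new char, reset run to 1
Longest run: 'c' with length 3

3


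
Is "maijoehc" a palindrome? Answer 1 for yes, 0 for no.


Input: maijoehc
Reversed: cheojiam
  Compare pos 0 ('m') with pos 7 ('c'): MISMATCH
  Compare pos 1 ('a') with pos 6 ('h'): MISMATCH
  Compare pos 2 ('i') with pos 5 ('e'): MISMATCH
  Compare pos 3 ('j') with pos 4 ('o'): MISMATCH
Result: not a palindrome

0


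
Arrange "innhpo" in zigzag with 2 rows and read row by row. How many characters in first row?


Zigzag "innhpo" into 2 rows:
Placing characters:
  'i' => row 0
  'n' => row 1
  'n' => row 0
  'h' => row 1
  'p' => row 0
  'o' => row 1
Rows:
  Row 0: "inp"
  Row 1: "nho"
First row length: 3

3


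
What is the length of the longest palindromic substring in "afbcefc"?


Input: "afbcefc"
Checking substrings for palindromes:
  No multi-char palindromic substrings found
Longest palindromic substring: "a" with length 1

1


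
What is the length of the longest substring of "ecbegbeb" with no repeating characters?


Input: "ecbegbeb"
Sliding window (track last position of each char):
  Position 0 ('e'): window [0,0] length 1 -- new best
  Position 1 ('c'): window [0,1] length 2 -- new best
  Position 2 ('b'): window [0,2] length 3 -- new best
  Position 3 ('e'): repeat (last at 0), move window start to 1
  Position 3 ('e'): window [1,3] length 3
  Position 4 ('g'): window [1,4] length 4 -- new best
  Position 5 ('b'): repeat (last at 2), move window start to 3
  Position 5 ('b'): window [3,5] length 3
  Position 6 ('e'): repeat (last at 3), move window start to 4
  Position 6 ('e'): window [4,6] length 3
  Position 7 ('b'): repeat (last at 5), move window start to 6
  Position 7 ('b'): window [6,7] length 2
Longest substring with no repeats: "cbeg" with length 4

4


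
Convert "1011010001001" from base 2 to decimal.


Input: "1011010001001" in base 2
Positional expansion:
  Digit '1' (value 1) x 2^12 = 4096
  Digit '0' (value 0) x 2^11 = 0
  Digit '1' (value 1) x 2^10 = 1024
  Digit '1' (value 1) x 2^9 = 512
  Digit '0' (value 0) x 2^8 = 0
  Digit '1' (value 1) x 2^7 = 128
  Digit '0' (value 0) x 2^6 = 0
  Digit '0' (value 0) x 2^5 = 0
  Digit '0' (value 0) x 2^4 = 0
  Digit '1' (value 1) x 2^3 = 8
  Digit '0' (value 0) x 2^2 = 0
  Digit '0' (value 0) x 2^1 = 0
  Digit '1' (value 1) x 2^0 = 1
Sum = 5769

5769


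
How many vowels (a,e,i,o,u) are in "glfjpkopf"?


Input: glfjpkopf
Checking each character:
  'g' at position 0: consonant
  'l' at position 1: consonant
  'f' at position 2: consonant
  'j' at position 3: consonant
  'p' at position 4: consonant
  'k' at position 5: consonant
  'o' at position 6: vowel (running total: 1)
  'p' at position 7: consonant
  'f' at position 8: consonant
Total vowels: 1

1


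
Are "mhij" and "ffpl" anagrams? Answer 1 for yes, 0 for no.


Strings: "mhij", "ffpl"
Sorted first:  hijm
Sorted second: fflp
Differ at position 0: 'h' vs 'f' => not anagrams

0


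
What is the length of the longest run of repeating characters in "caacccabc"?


Input: "caacccabc"
Scanning for longest run:
  Position 1 ('a'): new char, reset run to 1
  Position 2 ('a'): continues run of 'a', length=2
  Position 3 ('c'): new char, reset run to 1
  Position 4 ('c'): continues run of 'c', length=2
  Position 5 ('c'): continues run of 'c', length=3
  Position 6 ('a'): new char, reset run to 1
  Position 7 ('b'): new char, reset run to 1
  Position 8 ('c'): new char, reset run to 1
Longest run: 'c' with length 3

3


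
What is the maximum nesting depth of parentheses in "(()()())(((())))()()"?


Input: "(()()())(((())))()()"
Tracking depth:
  Position 0 '(': depth becomes 1
  Position 1 '(': depth becomes 2
  Position 2 ')': depth becomes 1
  Position 3 '(': depth becomes 2
  Position 4 ')': depth becomes 1
  Position 5 '(': depth becomes 2
  Position 6 ')': depth becomes 1
  Position 7 ')': depth becomes 0
  Position 8 '(': depth becomes 1
  Position 9 '(': depth becomes 2
  Position 10 '(': depth becomes 3
  Position 11 '(': depth becomes 4
  Position 12 ')': depth becomes 3
  Position 13 ')': depth becomes 2
  Position 14 ')': depth becomes 1
  Position 15 ')': depth becomes 0
  Position 16 '(': depth becomes 1
  Position 17 ')': depth becomes 0
  Position 18 '(': depth becomes 1
  Position 19 ')': depth becomes 0
Maximum depth reached: 4

4


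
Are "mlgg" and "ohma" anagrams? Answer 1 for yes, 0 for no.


Strings: "mlgg", "ohma"
Sorted first:  gglm
Sorted second: ahmo
Differ at position 0: 'g' vs 'a' => not anagrams

0


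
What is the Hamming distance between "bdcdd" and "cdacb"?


Comparing "bdcdd" and "cdacb" position by position:
  Position 0: 'b' vs 'c' => differ
  Position 1: 'd' vs 'd' => same
  Position 2: 'c' vs 'a' => differ
  Position 3: 'd' vs 'c' => differ
  Position 4: 'd' vs 'b' => differ
Total differences (Hamming distance): 4

4


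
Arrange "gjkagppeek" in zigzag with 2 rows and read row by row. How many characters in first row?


Zigzag "gjkagppeek" into 2 rows:
Placing characters:
  'g' => row 0
  'j' => row 1
  'k' => row 0
  'a' => row 1
  'g' => row 0
  'p' => row 1
  'p' => row 0
  'e' => row 1
  'e' => row 0
  'k' => row 1
Rows:
  Row 0: "gkgpe"
  Row 1: "japek"
First row length: 5

5


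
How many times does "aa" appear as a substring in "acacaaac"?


Searching for "aa" in "acacaaac"
Scanning each position:
  Position 0: "ac" => no
  Position 1: "ca" => no
  Position 2: "ac" => no
  Position 3: "ca" => no
  Position 4: "aa" => MATCH
  Position 5: "aa" => MATCH
  Position 6: "ac" => no
Total occurrences: 2

2


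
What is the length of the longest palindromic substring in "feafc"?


Input: "feafc"
Checking substrings for palindromes:
  No multi-char palindromic substrings found
Longest palindromic substring: "f" with length 1

1


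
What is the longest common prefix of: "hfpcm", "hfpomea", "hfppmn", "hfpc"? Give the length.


Words: hfpcm, hfpomea, hfppmn, hfpc
  Position 0: all 'h' => match
  Position 1: all 'f' => match
  Position 2: all 'p' => match
  Position 3: ('c', 'o', 'p', 'c') => mismatch, stop
LCP = "hfp" (length 3)

3


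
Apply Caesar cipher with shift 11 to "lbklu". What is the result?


Caesar cipher: shift "lbklu" by 11
  'l' (pos 11) + 11 = pos 22 = 'w'
  'b' (pos 1) + 11 = pos 12 = 'm'
  'k' (pos 10) + 11 = pos 21 = 'v'
  'l' (pos 11) + 11 = pos 22 = 'w'
  'u' (pos 20) + 11 = pos 5 = 'f'
Result: wmvwf

wmvwf


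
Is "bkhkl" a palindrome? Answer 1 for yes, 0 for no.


Input: bkhkl
Reversed: lkhkb
  Compare pos 0 ('b') with pos 4 ('l'): MISMATCH
  Compare pos 1 ('k') with pos 3 ('k'): match
Result: not a palindrome

0


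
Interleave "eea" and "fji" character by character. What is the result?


Interleaving "eea" and "fji":
  Position 0: 'e' from first, 'f' from second => "ef"
  Position 1: 'e' from first, 'j' from second => "ej"
  Position 2: 'a' from first, 'i' from second => "ai"
Result: efejai

efejai


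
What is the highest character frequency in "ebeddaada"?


Input: ebeddaada
Character counts:
  'a': 3
  'b': 1
  'd': 3
  'e': 2
Maximum frequency: 3

3


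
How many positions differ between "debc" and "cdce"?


Comparing "debc" and "cdce" position by position:
  Position 0: 'd' vs 'c' => DIFFER
  Position 1: 'e' vs 'd' => DIFFER
  Position 2: 'b' vs 'c' => DIFFER
  Position 3: 'c' vs 'e' => DIFFER
Positions that differ: 4

4


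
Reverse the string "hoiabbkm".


Input: hoiabbkm
Reading characters right to left:
  Position 7: 'm'
  Position 6: 'k'
  Position 5: 'b'
  Position 4: 'b'
  Position 3: 'a'
  Position 2: 'i'
  Position 1: 'o'
  Position 0: 'h'
Reversed: mkbbaioh

mkbbaioh


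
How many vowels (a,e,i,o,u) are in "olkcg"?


Input: olkcg
Checking each character:
  'o' at position 0: vowel (running total: 1)
  'l' at position 1: consonant
  'k' at position 2: consonant
  'c' at position 3: consonant
  'g' at position 4: consonant
Total vowels: 1

1


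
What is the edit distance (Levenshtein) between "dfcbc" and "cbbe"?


Computing edit distance: "dfcbc" -> "cbbe"
DP table:
           c    b    b    e
      0    1    2    3    4
  d   1    1    2    3    4
  f   2    2    2    3    4
  c   3    2    3    3    4
  b   4    3    2    3    4
  c   5    4    3    3    4
Edit distance = dp[5][4] = 4

4


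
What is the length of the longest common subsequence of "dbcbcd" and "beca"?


LCS of "dbcbcd" and "beca"
DP table:
           b    e    c    a
      0    0    0    0    0
  d   0    0    0    0    0
  b   0    1    1    1    1
  c   0    1    1    2    2
  b   0    1    1    2    2
  c   0    1    1    2    2
  d   0    1    1    2    2
LCS length = dp[6][4] = 2

2


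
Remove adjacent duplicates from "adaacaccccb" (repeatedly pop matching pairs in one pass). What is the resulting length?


Input: adaacaccccb
Stack-based adjacent duplicate removal:
  Read 'a': push. Stack: a
  Read 'd': push. Stack: ad
  Read 'a': push. Stack: ada
  Read 'a': matches stack top 'a' => pop. Stack: ad
  Read 'c': push. Stack: adc
  Read 'a': push. Stack: adca
  Read 'c': push. Stack: adcac
  Read 'c': matches stack top 'c' => pop. Stack: adca
  Read 'c': push. Stack: adcac
  Read 'c': matches stack top 'c' => pop. Stack: adca
  Read 'b': push. Stack: adcab
Final stack: "adcab" (length 5)

5


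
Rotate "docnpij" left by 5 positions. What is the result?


Input: "docnpij", rotate left by 5
First 5 characters: "docnp"
Remaining characters: "ij"
Concatenate remaining + first: "ij" + "docnp" = "ijdocnp"

ijdocnp


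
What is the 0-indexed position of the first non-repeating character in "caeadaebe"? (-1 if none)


Input: caeadaebe
Character frequencies:
  'a': 3
  'b': 1
  'c': 1
  'd': 1
  'e': 3
Scanning left to right for freq == 1:
  Position 0 ('c'): unique! => answer = 0

0


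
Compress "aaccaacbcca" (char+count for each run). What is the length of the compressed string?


Input: aaccaacbcca
Runs:
  'a' x 2 => "a2"
  'c' x 2 => "c2"
  'a' x 2 => "a2"
  'c' x 1 => "c1"
  'b' x 1 => "b1"
  'c' x 2 => "c2"
  'a' x 1 => "a1"
Compressed: "a2c2a2c1b1c2a1"
Compressed length: 14

14


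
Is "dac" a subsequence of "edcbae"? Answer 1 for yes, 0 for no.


Check if "dac" is a subsequence of "edcbae"
Greedy scan:
  Position 0 ('e'): no match needed
  Position 1 ('d'): matches sub[0] = 'd'
  Position 2 ('c'): no match needed
  Position 3 ('b'): no match needed
  Position 4 ('a'): matches sub[1] = 'a'
  Position 5 ('e'): no match needed
Only matched 2/3 characters => not a subsequence

0


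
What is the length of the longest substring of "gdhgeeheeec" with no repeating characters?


Input: "gdhgeeheeec"
Sliding window (track last position of each char):
  Position 0 ('g'): window [0,0] length 1 -- new best
  Position 1 ('d'): window [0,1] length 2 -- new best
  Position 2 ('h'): window [0,2] length 3 -- new best
  Position 3 ('g'): repeat (last at 0), move window start to 1
  Position 3 ('g'): window [1,3] length 3
  Position 4 ('e'): window [1,4] length 4 -- new best
  Position 5 ('e'): repeat (last at 4), move window start to 5
  Position 5 ('e'): window [5,5] length 1
  Position 6 ('h'): window [5,6] length 2
  Position 7 ('e'): repeat (last at 5), move window start to 6
  Position 7 ('e'): window [6,7] length 2
  Position 8 ('e'): repeat (last at 7), move window start to 8
  Position 8 ('e'): window [8,8] length 1
  Position 9 ('e'): repeat (last at 8), move window start to 9
  Position 9 ('e'): window [9,9] length 1
  Position 10 ('c'): window [9,10] length 2
Longest substring with no repeats: "dhge" with length 4

4


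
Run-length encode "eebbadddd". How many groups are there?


Input: eebbadddd
Scanning for consecutive runs:
  Group 1: 'e' x 2 (positions 0-1)
  Group 2: 'b' x 2 (positions 2-3)
  Group 3: 'a' x 1 (positions 4-4)
  Group 4: 'd' x 4 (positions 5-8)
Total groups: 4

4


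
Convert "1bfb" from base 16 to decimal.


Input: "1bfb" in base 16
Positional expansion:
  Digit '1' (value 1) x 16^3 = 4096
  Digit 'b' (value 11) x 16^2 = 2816
  Digit 'f' (value 15) x 16^1 = 240
  Digit 'b' (value 11) x 16^0 = 11
Sum = 7163

7163


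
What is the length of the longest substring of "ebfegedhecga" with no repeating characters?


Input: "ebfegedhecga"
Sliding window (track last position of each char):
  Position 0 ('e'): window [0,0] length 1 -- new best
  Position 1 ('b'): window [0,1] length 2 -- new best
  Position 2 ('f'): window [0,2] length 3 -- new best
  Position 3 ('e'): repeat (last at 0), move window start to 1
  Position 3 ('e'): window [1,3] length 3
  Position 4 ('g'): window [1,4] length 4 -- new best
  Position 5 ('e'): repeat (last at 3), move window start to 4
  Position 5 ('e'): window [4,5] length 2
  Position 6 ('d'): window [4,6] length 3
  Position 7 ('h'): window [4,7] length 4
  Position 8 ('e'): repeat (last at 5), move window start to 6
  Position 8 ('e'): window [6,8] length 3
  Position 9 ('c'): window [6,9] length 4
  Position 10 ('g'): window [6,10] length 5 -- new best
  Position 11 ('a'): window [6,11] length 6 -- new best
Longest substring with no repeats: "dhecga" with length 6

6
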